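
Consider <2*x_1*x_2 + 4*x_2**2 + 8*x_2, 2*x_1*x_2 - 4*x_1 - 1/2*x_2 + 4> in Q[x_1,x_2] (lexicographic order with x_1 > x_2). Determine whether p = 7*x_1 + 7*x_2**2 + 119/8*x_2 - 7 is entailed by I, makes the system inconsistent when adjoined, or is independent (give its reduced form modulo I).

First compute the reduced Gröbner basis of I by Buchberger's algorithm.
f_1 = 2*x_1*x_2 + 4*x_2**2 + 8*x_2, LT = x_1*x_2.
f_2 = 2*x_1*x_2 - 4*x_1 - 1/2*x_2 + 4, LT = x_1*x_2.

S(f_1,f_2): lcm = x_1*x_2. S = 2*x_1 + 2*x_2**2 + 17/4*x_2 - 2.
  leading term x_1: no divisor's leading term divides it; move 2*x_1 to the remainder.
  leading term x_2**2: no divisor's leading term divides it; move 2*x_2**2 to the remainder.
  leading term x_2: no divisor's leading term divides it; move 17/4*x_2 to the remainder.
  leading term 1: no divisor's leading term divides it; move -2 to the remainder.
  remainder 2*x_1 + 2*x_2**2 + 17/4*x_2 - 2 ≠ 0; add h_3 = 2*x_1 + 2*x_2**2 + 17/4*x_2 - 2 to the basis.

S(f_1,h_3): lcm = x_1*x_2. S = -x_2**3 - 1/8*x_2**2 + 5*x_2.
  leading term x_2**3: no divisor's leading term divides it; move -x_2**3 to the remainder.
  leading term x_2**2: no divisor's leading term divides it; move -1/8*x_2**2 to the remainder.
  leading term x_2: no divisor's leading term divides it; move 5*x_2 to the remainder.
  remainder -x_2**3 - 1/8*x_2**2 + 5*x_2 ≠ 0; add h_4 = -x_2**3 - 1/8*x_2**2 + 5*x_2 to the basis.

The other S-polynomials (S(f_2,h_3), S(f_1,h_4), S(f_2,h_4), S(h_3,h_4)) all reduce to 0 modulo the current basis, so we have a Gröbner basis.
Inter-reduce: drop elements whose leading term is divisible by another's, tail-reduce, and make monic.
Reduced Gröbner basis: {x_1 + x_2**2 + 17/8*x_2 - 1, x_2**3 + 1/8*x_2**2 - 5*x_2}.
Label its elements g_1 = x_1 + x_2**2 + 17/8*x_2 - 1, g_2 = x_2**3 + 1/8*x_2**2 - 5*x_2.

Reduce p = 7*x_1 + 7*x_2**2 + 119/8*x_2 - 7 modulo G:
  leading term x_1: subtract (7)·g_1 from 7*x_1 + 7*x_2**2 + 119/8*x_2 - 7 → 0
  normal form = 0.
Since the normal form is 0, p ∈ I.

7*x_1 + 7*x_2**2 + 119/8*x_2 - 7 lies in I (it reduces to 0).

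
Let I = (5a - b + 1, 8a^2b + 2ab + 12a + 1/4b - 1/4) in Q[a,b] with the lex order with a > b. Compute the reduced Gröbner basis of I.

G = {a - 1/5b + 1/5, b^3 - 3/4b^2 + 257/32b - 265/32}

f_1 = 5a - b + 1, LT = a.
f_2 = 8a^2b + 2ab + 12a + 1/4b - 1/4, LT = a^2b.

S(f_1,f_2): lcm = a^2b. S = -1/5ab^2 - 1/20ab - 3/2a - 1/32b + 1/32.
  leading term ab^2: subtract (-1/25b^2)·f_1 from -1/5ab^2 - 1/20ab - 3/2a - 1/32b + 1/32 → -1/20ab - 3/2a - 1/25b^3 + 1/25b^2 - 1/32b + 1/32
  leading term ab: subtract (-1/100b)·f_1 from -1/20ab - 3/2a - 1/25b^3 + 1/25b^2 - 1/32b + 1/32 → -3/2a - 1/25b^3 + 3/100b^2 - 17/800b + 1/32
  leading term a: subtract (-3/10)·f_1 from -3/2a - 1/25b^3 + 3/100b^2 - 17/800b + 1/32 → -1/25b^3 + 3/100b^2 - 257/800b + 53/160
  leading term b^3: no divisor's leading term divides it; move -1/25b^3 to the remainder.
  leading term b^2: no divisor's leading term divides it; move 3/100b^2 to the remainder.
  leading term b: no divisor's leading term divides it; move -257/800b to the remainder.
  leading term 1: no divisor's leading term divides it; move 53/160 to the remainder.
  remainder -1/25b^3 + 3/100b^2 - 257/800b + 53/160 ≠ 0; add g_3 = -1/25b^3 + 3/100b^2 - 257/800b + 53/160 to the basis.

S(f_1,g_3): leading monomials are coprime, so the S-polynomial reduces to 0 (Buchberger's first criterion).
S(f_2,g_3): lcm = a^2b^3. S = 3/4a^2b^2 - 257/32a^2b + 265/32a^2 + 1/4ab^3 + 3/2ab^2 + 1/32b^3 - 1/32b^2.
  leading term a^2b^2: subtract (3/20ab^2)·f_1 from 3/4a^2b^2 - 257/32a^2b + 265/32a^2 + 1/4ab^3 + 3/2ab^2 + 1/32b^3 - 1/32b^2 → -257/32a^2b + 265/32a^2 + 2/5ab^3 + 27/20ab^2 + 1/32b^3 - 1/32b^2
  leading term a^2b: subtract (-257/160ab)·f_1 from -257/32a^2b + 265/32a^2 + 2/5ab^3 + 27/20ab^2 + 1/32b^3 - 1/32b^2 → 265/32a^2 + 2/5ab^3 - 41/160ab^2 + 257/160ab + 1/32b^3 - 1/32b^2
  leading term a^2: subtract (53/32a)·f_1 from 265/32a^2 + 2/5ab^3 - 41/160ab^2 + 257/160ab + 1/32b^3 - 1/32b^2 → 2/5ab^3 - 41/160ab^2 + 261/80ab - 53/32a + 1/32b^3 - 1/32b^2
  leading term ab^3: subtract (2/25b^3)·f_1 from 2/5ab^3 - 41/160ab^2 + 261/80ab - 53/32a + 1/32b^3 - 1/32b^2 → -41/160ab^2 + 261/80ab - 53/32a + 2/25b^4 - 39/800b^3 - 1/32b^2
  leading term ab^2: subtract (-41/800b^2)·f_1 from -41/160ab^2 + 261/80ab - 53/32a + 2/25b^4 - 39/800b^3 - 1/32b^2 → 261/80ab - 53/32a + 2/25b^4 - 1/10b^3 + 1/50b^2
  leading term ab: subtract (261/400b)·f_1 from 261/80ab - 53/32a + 2/25b^4 - 1/10b^3 + 1/50b^2 → -53/32a + 2/25b^4 - 1/10b^3 + 269/400b^2 - 261/400b
  leading term a: subtract (-53/160)·f_1 from -53/32a + 2/25b^4 - 1/10b^3 + 269/400b^2 - 261/400b → 2/25b^4 - 1/10b^3 + 269/400b^2 - 787/800b + 53/160
  leading term b^4: subtract (-2b)·g_3 from 2/25b^4 - 1/10b^3 + 269/400b^2 - 787/800b + 53/160 → -1/25b^3 + 3/100b^2 - 257/800b + 53/160
  leading term b^3: subtract (1)·g_3 from -1/25b^3 + 3/100b^2 - 257/800b + 53/160 → 0
  remainder 0.

Every S-polynomial of the final basis reduces to 0, so we have a Gröbner basis.
Inter-reduce: drop elements whose leading term is divisible by another's, tail-reduce, and make monic.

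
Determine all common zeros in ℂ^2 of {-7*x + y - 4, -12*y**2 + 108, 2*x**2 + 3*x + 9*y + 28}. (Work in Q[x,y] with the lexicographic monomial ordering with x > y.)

{(-1, -3)}

Compute a lex Gröbner basis by Buchberger's algorithm.
f_1 = -7*x + y - 4, LT = x.
f_2 = -12*y**2 + 108, LT = y**2.
f_3 = 2*x**2 + 3*x + 9*y + 28, LT = x**2.

S(f_1,f_3): lcm = x**2. S = -1/7*x*y - 13/14*x - 9/2*y - 14.
  reduce S modulo (f_1, f_2, f_3):
  remainder -223/49*y - 669/49 ≠ 0; add h_4 = -223/49*y - 669/49 to the basis.

The other S-polynomials (S(f_1,f_2), S(f_2,f_3), S(f_1,h_4), S(f_2,h_4), S(f_3,h_4)) all reduce to 0 modulo the current basis, so we have a Gröbner basis.
Inter-reduce: drop elements whose leading term is divisible by another's, tail-reduce, and make monic.
Reduced Gröbner basis: {x + 1, y + 3}.

A lex Gröbner basis eliminates variables successively. Here y + 3 depends only on y, with roots {-3}; lifting each root through the earlier basis elements recovers the full solutions.
  y = -3: the earlier basis element becomes x + 1 = 0, giving x = -1 — point (-1, -3).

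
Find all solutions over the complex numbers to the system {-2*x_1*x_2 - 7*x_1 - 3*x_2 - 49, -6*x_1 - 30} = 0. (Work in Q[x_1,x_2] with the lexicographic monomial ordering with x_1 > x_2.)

{(-5, 2)}

Compute a lex Gröbner basis by Buchberger's algorithm.
f_1 = -2*x_1*x_2 - 7*x_1 - 3*x_2 - 49, LT = x_1*x_2.
f_2 = -6*x_1 - 30, LT = x_1.

S(f_1,f_2): lcm = x_1*x_2. S = 7/2*x_1 - 7/2*x_2 + 49/2.
  reduce S modulo (f_1, f_2):
  remainder -7/2*x_2 + 7 ≠ 0; add h_3 = -7/2*x_2 + 7 to the basis.

The other S-polynomials (S(f_1,h_3), S(f_2,h_3)) all reduce to 0 modulo the current basis, so we have a Gröbner basis.
Inter-reduce: drop elements whose leading term is divisible by another's, tail-reduce, and make monic.
Reduced Gröbner basis: {x_1 + 5, x_2 - 2}.

A lex Gröbner basis eliminates variables successively. Here x_2 - 2 depends only on x_2, with roots {2}; lifting each root through the earlier basis elements recovers the full solutions.
  x_2 = 2: the earlier basis element becomes x_1 + 5 = 0, giving x_1 = -5 — point (-5, 2).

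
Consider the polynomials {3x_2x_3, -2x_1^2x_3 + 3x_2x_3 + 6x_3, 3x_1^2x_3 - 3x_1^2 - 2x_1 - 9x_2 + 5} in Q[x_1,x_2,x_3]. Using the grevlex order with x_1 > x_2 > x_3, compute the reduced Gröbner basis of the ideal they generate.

This is the nonlinear analogue of row-reducing a linear system.

f_1 = 3x_2x_3, LT = x_2x_3.
f_2 = -2x_1^2x_3 + 3x_2x_3 + 6x_3, LT = x_1^2x_3.
f_3 = 3x_1^2x_3 - 3x_1^2 - 2x_1 - 9x_2 + 5, LT = x_1^2x_3.

S(f_1,f_3): lcm = x_1^2x_2x_3. S = x_1^2x_2 + 2/3x_1x_2 + 3x_2^2 - 5/3x_2.
  leading term x_1^2x_2: no divisor's leading term divides it; move x_1^2x_2 to the remainder.
  leading term x_1x_2: no divisor's leading term divides it; move 2/3x_1x_2 to the remainder.
  leading term x_2^2: no divisor's leading term divides it; move 3x_2^2 to the remainder.
  leading term x_2: no divisor's leading term divides it; move -5/3x_2 to the remainder.
  remainder x_1^2x_2 + 2/3x_1x_2 + 3x_2^2 - 5/3x_2 ≠ 0; add g_4 = x_1^2x_2 + 2/3x_1x_2 + 3x_2^2 - 5/3x_2 to the basis.

S(f_2,f_3): lcm = x_1^2x_3. S = x_1^2 - 3/2x_2x_3 + 2/3x_1 + 3x_2 - 3x_3 - 5/3.
  leading term x_1^2: no divisor's leading term divides it; move x_1^2 to the remainder.
  leading term x_2x_3: subtract (-1/2)·f_1 from -3/2x_2x_3 + 2/3x_1 + 3x_2 - 3x_3 - 5/3 → 2/3x_1 + 3x_2 - 3x_3 - 5/3
  leading term x_1: no divisor's leading term divides it; move 2/3x_1 to the remainder.
  leading term x_2: no divisor's leading term divides it; move 3x_2 to the remainder.
  leading term x_3: no divisor's leading term divides it; move -3x_3 to the remainder.
  leading term 1: no divisor's leading term divides it; move -5/3 to the remainder.
  remainder x_1^2 + 2/3x_1 + 3x_2 - 3x_3 - 5/3 ≠ 0; add g_5 = x_1^2 + 2/3x_1 + 3x_2 - 3x_3 - 5/3 to the basis.

S(f_2,g_5): lcm = x_1^2x_3. S = -2/3x_1x_3 - 9/2x_2x_3 + 3x_3^2 - 4/3x_3.
  leading term x_1x_3: no divisor's leading term divides it; move -2/3x_1x_3 to the remainder.
  leading term x_2x_3: subtract (-3/2)·f_1 from -9/2x_2x_3 + 3x_3^2 - 4/3x_3 → 3x_3^2 - 4/3x_3
  leading term x_3^2: no divisor's leading term divides it; move 3x_3^2 to the remainder.
  leading term x_3: no divisor's leading term divides it; move -4/3x_3 to the remainder.
  remainder -2/3x_1x_3 + 3x_3^2 - 4/3x_3 ≠ 0; add g_6 = -2/3x_1x_3 + 3x_3^2 - 4/3x_3 to the basis.

S(f_2,g_6): lcm = x_1^2x_3. S = 9/2x_1x_3^2 - 2x_1x_3 - 3/2x_2x_3 - 3x_3.
  leading term x_1x_3^2: subtract (-27/4x_3)·g_6 from 9/2x_1x_3^2 - 2x_1x_3 - 3/2x_2x_3 - 3x_3 → 81/4x_3^3 - 2x_1x_3 - 3/2x_2x_3 - 9x_3^2 - 3x_3
  leading term x_3^3: no divisor's leading term divides it; move 81/4x_3^3 to the remainder.
  leading term x_1x_3: subtract (3)·g_6 from -2x_1x_3 - 3/2x_2x_3 - 9x_3^2 - 3x_3 → -3/2x_2x_3 - 18x_3^2 + x_3
  leading term x_2x_3: subtract (-1/2)·f_1 from -3/2x_2x_3 - 18x_3^2 + x_3 → -18x_3^2 + x_3
  leading term x_3^2: no divisor's leading term divides it; move -18x_3^2 to the remainder.
  leading term x_3: no divisor's leading term divides it; move x_3 to the remainder.
  remainder 81/4x_3^3 - 18x_3^2 + x_3 ≠ 0; add g_7 = 81/4x_3^3 - 18x_3^2 + x_3 to the basis.

The other S-polynomials (S(f_1,f_2), S(f_1,g_4), S(f_2,g_4), S(f_3,g_4), S(f_1,g_5), S(f_3,g_5), S(g_4,g_5), S(f_1,g_6), S(f_3,g_6), S(g_4,g_6), S(g_5,g_6), S(f_1,g_7), S(f_2,g_7), S(f_3,g_7), S(g_4,g_7), S(g_5,g_7), S(g_6,g_7)) all reduce to 0 modulo the current basis, so we have a Gröbner basis.
Inter-reduce: drop elements whose leading term is divisible by another's, tail-reduce, and make monic.

G = {x_3^3 - 8/9x_3^2 + 4/81x_3, x_1^2 + 2/3x_1 + 3x_2 - 3x_3 - 5/3, x_1x_3 - 9/2x_3^2 + 2x_3, x_2x_3}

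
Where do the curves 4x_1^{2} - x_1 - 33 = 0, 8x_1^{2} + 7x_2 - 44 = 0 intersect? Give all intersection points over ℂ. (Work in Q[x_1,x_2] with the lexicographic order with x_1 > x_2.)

Compute a lex Gröbner basis by Buchberger's algorithm.
f_1 = 4x_1^{2} - x_1 - 33, LT = x_1^{2}.
f_2 = 8x_1^{2} + 7x_2 - 44, LT = x_1^{2}.

S(f_1,f_2): lcm = x_1^{2}. S = -\tfrac{1}{4}x_1 - \tfrac{7}{8}x_2 - \tfrac{11}{4}.
  reduce S modulo (f_1, f_2):
  remainder -\tfrac{1}{4}x_1 - \tfrac{7}{8}x_2 - \tfrac{11}{4} ≠ 0; add h_3 = -\tfrac{1}{4}x_1 - \tfrac{7}{8}x_2 - \tfrac{11}{4} to the basis.

S(f_1,h_3): lcm = x_1^{2}. S = -\tfrac{7}{2}x_1x_2 - \tfrac{45}{4}x_1 - \tfrac{33}{4}.
  reduce S modulo (f_1, f_2, h_3):
  remainder \tfrac{49}{4}x_2^{2} + \tfrac{623}{8}x_2 + \tfrac{231}{2} ≠ 0; add h_4 = \tfrac{49}{4}x_2^{2} + \tfrac{623}{8}x_2 + \tfrac{231}{2} to the basis.

The other S-polynomials (S(f_2,h_3), S(f_1,h_4), S(f_2,h_4), S(h_3,h_4)) all reduce to 0 modulo the current basis, so we have a Gröbner basis.
Inter-reduce: drop elements whose leading term is divisible by another's, tail-reduce, and make monic.
Reduced Gröbner basis: {x_1 + \tfrac{7}{2}x_2 + 11, x_2^{2} + \tfrac{89}{14}x_2 + \tfrac{66}{7}}.

Elimination: the polynomial x_2^{2} + \tfrac{89}{14}x_2 + \tfrac{66}{7} lies in the elimination ideal for x_2, so x_2 ∈ {-4, -33/14}. For each such x_2, the remaining basis elements (now univariate) give the rest of the solution.
  x_2 = -4: the earlier basis element becomes x_1 - 3 = 0, giving x_1 = 3 — point (3, -4).
  x_2 = -33/14: the earlier basis element becomes x_1 + \tfrac{11}{4} = 0, giving x_1 = -11/4 — point (-11/4, -33/14).

{(3, -4), (-11/4, -33/14)}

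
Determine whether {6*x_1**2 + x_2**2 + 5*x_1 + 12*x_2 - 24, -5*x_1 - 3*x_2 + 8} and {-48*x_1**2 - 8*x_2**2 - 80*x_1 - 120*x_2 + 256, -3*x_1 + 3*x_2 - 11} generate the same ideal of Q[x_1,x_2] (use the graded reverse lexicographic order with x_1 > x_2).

Equality of ideals is decidable: compute both reduced Gröbner bases (unique for the ordering) and check whether they agree.
Buchberger on the first generating set:
f_1 = 6*x_1**2 + x_2**2 + 5*x_1 + 12*x_2 - 24, LT = x_1**2.
f_2 = -5*x_1 - 3*x_2 + 8, LT = x_1.

S(f_1,f_2): lcm = x_1**2. S = -3/5*x_1*x_2 + 1/6*x_2**2 + 73/30*x_1 + 2*x_2 - 4.
  reduce S modulo (f_1, f_2):
  remainder 79/150*x_2**2 - 21/50*x_2 - 8/75 ≠ 0; add g_3 = 79/150*x_2**2 - 21/50*x_2 - 8/75 to the basis.

The other S-polynomials (S(f_1,g_3), S(f_2,g_3)) all reduce to 0 modulo the current basis, so we have a Gröbner basis.
Inter-reduce: drop elements whose leading term is divisible by another's, tail-reduce, and make monic.
Reduced Gröbner basis: {x_2**2 - 63/79*x_2 - 16/79, x_1 + 3/5*x_2 - 8/5}.

Buchberger on the second generating set:
h_1 = -48*x_1**2 - 8*x_2**2 - 80*x_1 - 120*x_2 + 256, LT = x_1**2.
h_2 = -3*x_1 + 3*x_2 - 11, LT = x_1.

S(h_1,h_2): lcm = x_1**2. S = x_1*x_2 + 1/6*x_2**2 - 2*x_1 + 5/2*x_2 - 16/3.
  reduce S modulo (h_1, h_2):
  remainder 7/6*x_2**2 - 19/6*x_2 + 2 ≠ 0; add k_3 = 7/6*x_2**2 - 19/6*x_2 + 2 to the basis.

The other S-polynomials (S(h_1,k_3), S(h_2,k_3)) all reduce to 0 modulo the current basis, so we have a Gröbner basis.
Inter-reduce: drop elements whose leading term is divisible by another's, tail-reduce, and make monic.
Reduced Gröbner basis: {x_2**2 - 19/7*x_2 + 12/7, x_1 - x_2 + 11/3}.

These differ, so the ideals are not equal.

No, the ideals differ.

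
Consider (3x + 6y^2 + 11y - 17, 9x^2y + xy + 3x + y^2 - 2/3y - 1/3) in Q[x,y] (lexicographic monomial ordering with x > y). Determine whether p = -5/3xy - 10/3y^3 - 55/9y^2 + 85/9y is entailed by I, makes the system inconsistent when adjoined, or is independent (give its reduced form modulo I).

First compute the reduced Gröbner basis of I by Buchberger's algorithm.
f_1 = 3x + 6y^2 + 11y - 17, LT = x.
f_2 = 9x^2y + xy + 3x + y^2 - 2/3y - 1/3, LT = x^2y.

S(f_1,f_2): lcm = x^2y. S = 2xy^3 + 11/3xy^2 - 52/9xy - 1/3x - 1/9y^2 + 2/27y + 1/27.
  leading term xy^3: subtract (2/3y^3)·f_1 from 2xy^3 + 11/3xy^2 - 52/9xy - 1/3x - 1/9y^2 + 2/27y + 1/27 → 11/3xy^2 - 52/9xy - 1/3x - 4y^5 - 22/3y^4 + 34/3y^3 - 1/9y^2 + 2/27y + 1/27
  leading term xy^2: subtract (11/9y^2)·f_1 from 11/3xy^2 - 52/9xy - 1/3x - 4y^5 - 22/3y^4 + 34/3y^3 - 1/9y^2 + 2/27y + 1/27 → -52/9xy - 1/3x - 4y^5 - 44/3y^4 - 19/9y^3 + 62/3y^2 + 2/27y + 1/27
  leading term xy: subtract (-52/27y)·f_1 from -52/9xy - 1/3x - 4y^5 - 44/3y^4 - 19/9y^3 + 62/3y^2 + 2/27y + 1/27 → -1/3x - 4y^5 - 44/3y^4 + 85/9y^3 + 1130/27y^2 - 98/3y + 1/27
  leading term x: subtract (-1/9)·f_1 from -1/3x - 4y^5 - 44/3y^4 + 85/9y^3 + 1130/27y^2 - 98/3y + 1/27 → -4y^5 - 44/3y^4 + 85/9y^3 + 1148/27y^2 - 283/9y - 50/27
  leading term y^5: no divisor's leading term divides it; move -4y^5 to the remainder.
  leading term y^4: no divisor's leading term divides it; move -44/3y^4 to the remainder.
  leading term y^3: no divisor's leading term divides it; move 85/9y^3 to the remainder.
  leading term y^2: no divisor's leading term divides it; move 1148/27y^2 to the remainder.
  leading term y: no divisor's leading term divides it; move -283/9y to the remainder.
  leading term 1: no divisor's leading term divides it; move -50/27 to the remainder.
  remainder -4y^5 - 44/3y^4 + 85/9y^3 + 1148/27y^2 - 283/9y - 50/27 ≠ 0; add h_3 = -4y^5 - 44/3y^4 + 85/9y^3 + 1148/27y^2 - 283/9y - 50/27 to the basis.

The other S-polynomials (S(f_1,h_3), S(f_2,h_3)) all reduce to 0 modulo the current basis, so we have a Gröbner basis.
Inter-reduce: drop elements whose leading term is divisible by another's, tail-reduce, and make monic.
Reduced Gröbner basis: {x + 2y^2 + 11/3y - 17/3, y^5 + 11/3y^4 - 85/36y^3 - 287/27y^2 + 283/36y + 25/54}.
Label its elements g_1 = x + 2y^2 + 11/3y - 17/3, g_2 = y^5 + 11/3y^4 - 85/36y^3 - 287/27y^2 + 283/36y + 25/54.

Reduce p = -5/3xy - 10/3y^3 - 55/9y^2 + 85/9y modulo G:
  leading term xy: subtract (-5/3y)·g_1 from -5/3xy - 10/3y^3 - 55/9y^2 + 85/9y → 0
  normal form = 0.
Since the normal form is 0, p ∈ I.

Ideal membership is decidable via reduction modulo a Gröbner basis.

-5/3xy - 10/3y^3 - 55/9y^2 + 85/9y lies in I (it reduces to 0).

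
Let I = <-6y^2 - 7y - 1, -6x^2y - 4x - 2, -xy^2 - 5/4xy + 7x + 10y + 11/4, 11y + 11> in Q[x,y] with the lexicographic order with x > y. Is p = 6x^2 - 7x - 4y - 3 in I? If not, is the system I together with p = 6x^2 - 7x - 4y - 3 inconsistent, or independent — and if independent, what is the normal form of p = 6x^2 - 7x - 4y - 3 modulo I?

First compute the reduced Gröbner basis of I by Buchberger's algorithm.
f_1 = -6y^2 - 7y - 1, LT = y^2.
f_2 = -6x^2y - 4x - 2, LT = x^2y.
f_3 = -xy^2 - 5/4xy + 7x + 10y + 11/4, LT = xy^2.
f_4 = 11y + 11, LT = y.

S(f_1,f_2): lcm = x^2y^2. S = 7/6x^2y + 1/6x^2 - 2/3xy - 1/3y.
  leading term x^2y: subtract (-7/36)·f_2 from 7/6x^2y + 1/6x^2 - 2/3xy - 1/3y → 1/6x^2 - 2/3xy - 7/9x - 1/3y - 7/18
  leading term x^2: no divisor's leading term divides it; move 1/6x^2 to the remainder.
  leading term xy: subtract (-2/33x)·f_4 from -2/3xy - 7/9x - 1/3y - 7/18 → -1/9x - 1/3y - 7/18
  leading term x: no divisor's leading term divides it; move -1/9x to the remainder.
  leading term y: subtract (-1/33)·f_4 from -1/3y - 7/18 → -1/18
  leading term 1: no divisor's leading term divides it; move -1/18 to the remainder.
  remainder 1/6x^2 - 1/9x - 1/18 ≠ 0; add h_5 = 1/6x^2 - 1/9x - 1/18 to the basis.

S(f_1,f_3): lcm = xy^2. S = -1/12xy + 43/6x + 10y + 11/4.
  leading term xy: subtract (-1/132x)·f_4 from -1/12xy + 43/6x + 10y + 11/4 → 29/4x + 10y + 11/4
  leading term x: no divisor's leading term divides it; move 29/4x to the remainder.
  leading term y: subtract (10/11)·f_4 from 10y + 11/4 → -29/4
  leading term 1: no divisor's leading term divides it; move -29/4 to the remainder.
  remainder 29/4x - 29/4 ≠ 0; add h_6 = 29/4x - 29/4 to the basis.

The other S-polynomials (S(f_1,f_4), S(f_2,f_3), S(f_2,f_4), S(f_3,f_4), S(f_1,h_5), S(f_2,h_5), S(f_3,h_5), S(f_4,h_5), S(f_1,h_6), S(f_2,h_6), S(f_3,h_6), S(f_4,h_6), S(h_5,h_6)) all reduce to 0 modulo the current basis, so we have a Gröbner basis.
Inter-reduce: drop elements whose leading term is divisible by another's, tail-reduce, and make monic.
Reduced Gröbner basis: {x - 1, y + 1}.
Label its elements g_1 = x - 1, g_2 = y + 1.

Reduce p = 6x^2 - 7x - 4y - 3 modulo G:
  leading term x^2: subtract (6x)·g_1 from 6x^2 - 7x - 4y - 3 → -x - 4y - 3
  leading term x: subtract (-1)·g_1 from -x - 4y - 3 → -4y - 4
  leading term y: subtract (-4)·g_2 from -4y - 4 → 0
  normal form = 0.
Since the normal form is 0, p ∈ I.

6x^2 - 7x - 4y - 3 lies in I (it reduces to 0).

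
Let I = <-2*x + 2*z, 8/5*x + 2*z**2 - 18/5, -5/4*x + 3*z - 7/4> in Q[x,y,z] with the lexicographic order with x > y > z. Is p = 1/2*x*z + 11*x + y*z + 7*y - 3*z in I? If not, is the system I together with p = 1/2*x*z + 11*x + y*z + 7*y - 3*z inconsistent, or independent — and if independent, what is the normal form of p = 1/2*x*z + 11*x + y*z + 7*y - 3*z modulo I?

First compute the reduced Gröbner basis of I by Buchberger's algorithm.
f_1 = -2*x + 2*z, LT = x.
f_2 = 8/5*x + 2*z**2 - 18/5, LT = x.
f_3 = -5/4*x + 3*z - 7/4, LT = x.

S(f_1,f_2): lcm = x. S = -5/4*z**2 - z + 9/4.
  leading term z**2: no divisor's leading term divides it; move -5/4*z**2 to the remainder.
  leading term z: no divisor's leading term divides it; move -z to the remainder.
  leading term 1: no divisor's leading term divides it; move 9/4 to the remainder.
  remainder -5/4*z**2 - z + 9/4 ≠ 0; add h_4 = -5/4*z**2 - z + 9/4 to the basis.

S(f_1,f_3): lcm = x. S = 7/5*z - 7/5.
  leading term z: no divisor's leading term divides it; move 7/5*z to the remainder.
  leading term 1: no divisor's leading term divides it; move -7/5 to the remainder.
  remainder 7/5*z - 7/5 ≠ 0; add h_5 = 7/5*z - 7/5 to the basis.

S(f_2,f_3): lcm = x. S = 5/4*z**2 + 12/5*z - 73/20.
  leading term z**2: subtract (-1)·h_4 from 5/4*z**2 + 12/5*z - 73/20 → 7/5*z - 7/5
  leading term z: subtract (1)·h_5 from 7/5*z - 7/5 → 0
  remainder 0.

S(f_1,h_4): leading monomials are coprime, so the S-polynomial reduces to 0 (Buchberger's first criterion).
S(f_2,h_4): leading monomials are coprime, so the S-polynomial reduces to 0 (Buchberger's first criterion).
S(f_3,h_4): leading monomials are coprime, so the S-polynomial reduces to 0 (Buchberger's first criterion).
S(f_1,h_5): leading monomials are coprime, so the S-polynomial reduces to 0 (Buchberger's first criterion).
S(f_2,h_5): leading monomials are coprime, so the S-polynomial reduces to 0 (Buchberger's first criterion).
S(f_3,h_5): leading monomials are coprime, so the S-polynomial reduces to 0 (Buchberger's first criterion).
S(h_4,h_5): lcm = z**2. S = 9/5*z - 9/5.
  leading term z: subtract (9/7)·h_5 from 9/5*z - 9/5 → 0
  remainder 0.

Every S-polynomial of the final basis reduces to 0, so we have a Gröbner basis.
Inter-reduce: drop elements whose leading term is divisible by another's, tail-reduce, and make monic.
Reduced Gröbner basis: {x - 1, z - 1}.
Label its elements g_1 = x - 1, g_2 = z - 1.

Reduce p = 1/2*x*z + 11*x + y*z + 7*y - 3*z modulo G:
  leading term x*z: subtract (1/2*z)·g_1 from 1/2*x*z + 11*x + y*z + 7*y - 3*z → 11*x + y*z + 7*y - 5/2*z
  leading term x: subtract (11)·g_1 from 11*x + y*z + 7*y - 5/2*z → y*z + 7*y - 5/2*z + 11
  leading term y*z: subtract (y)·g_2 from y*z + 7*y - 5/2*z + 11 → 8*y - 5/2*z + 11
  leading term y: no divisor's leading term divides it; move 8*y to the remainder.
  leading term z: subtract (-5/2)·g_2 from -5/2*z + 11 → 17/2
  leading term 1: no divisor's leading term divides it; move 17/2 to the remainder.
  normal form = 8*y + 17/2.
The normal form is nonzero, so p ∉ I. Since p minus its normal form lies in I, I + (p) = I + (r) where r = 8*y + 17/2; decide whether this ideal is the whole ring.
Run Buchberger on G together with r (pairs among the g_i already reduce to 0 since G is a Gröbner basis):
g_1 = x - 1, LT = x.
g_2 = z - 1, LT = z.
r = 8*y + 17/2, LT = y.

S(g_1,g_2): leading monomials are coprime, so the S-polynomial reduces to 0 (Buchberger's first criterion).
S(g_1,r): leading monomials are coprime, so the S-polynomial reduces to 0 (Buchberger's first criterion).
S(g_2,r): leading monomials are coprime, so the S-polynomial reduces to 0 (Buchberger's first criterion).
Every S-polynomial of the final basis reduces to 0, so we have a Gröbner basis.
Inter-reduce: drop elements whose leading term is divisible by another's, tail-reduce, and make monic.
Reduced Gröbner basis: {x - 1, y + 17/16, z - 1}.
The reduced Gröbner basis of I + (p) is {x - 1, y + 17/16, z - 1} ≠ {1}, a proper ideal, so the enlarged system stays consistent: p is independent of I, with normal form 8*y + 17/2.

The remainder on division by a Gröbner basis is unique — it is the normal form.

1/2*x*z + 11*x + y*z + 7*y - 3*z is independent of I; its normal form modulo I is 8*y + 17/2.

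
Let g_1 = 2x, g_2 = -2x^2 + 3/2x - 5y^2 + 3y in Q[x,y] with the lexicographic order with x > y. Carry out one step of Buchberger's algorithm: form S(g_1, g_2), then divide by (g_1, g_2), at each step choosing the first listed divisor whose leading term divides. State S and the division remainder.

S(g_1, g_2) = 3/4x - 5/2y^2 + 3/2y; remainder on division = -5/2y^2 + 3/2y.

lcm(LM(g_1), LM(g_2)) = x^2.
S = (lcm/LT(g_1))·g_1 − (lcm/LT(g_2))·g_2 = 3/4x - 5/2y^2 + 3/2y.
Reduce S modulo (g_1, g_2) in that order:
  leading term x: subtract (3/8)·g_1 from 3/4x - 5/2y^2 + 3/2y → -5/2y^2 + 3/2y
  leading term y^2: no divisor's leading term divides it; move -5/2y^2 to the remainder.
  leading term y: no divisor's leading term divides it; move 3/2y to the remainder.
The remainder -5/2y^2 + 3/2y is nonzero, so it would be added as the next basis element.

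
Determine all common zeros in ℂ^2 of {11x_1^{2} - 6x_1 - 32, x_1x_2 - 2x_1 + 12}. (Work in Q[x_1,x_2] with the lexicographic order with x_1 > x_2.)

Compute a lex Gröbner basis by Buchberger's algorithm.
f_1 = 11x_1^{2} - 6x_1 - 32, LT = x_1^{2}.
f_2 = x_1x_2 - 2x_1 + 12, LT = x_1x_2.

S(f_1,f_2): lcm = x_1^{2}x_2. S = 2x_1^{2} - \tfrac{6}{11}x_1x_2 - 12x_1 - \tfrac{32}{11}x_2.
  reduce S modulo (f_1, f_2):
  remainder -12x_1 - \tfrac{32}{11}x_2 + \tfrac{136}{11} ≠ 0; add h_3 = -12x_1 - \tfrac{32}{11}x_2 + \tfrac{136}{11} to the basis.

S(f_2,h_3): lcm = x_1x_2. S = -2x_1 - \tfrac{8}{33}x_2^{2} + \tfrac{34}{33}x_2 + 12.
  reduce S modulo (f_1, f_2, h_3):
  remainder -\tfrac{8}{33}x_2^{2} + \tfrac{50}{33}x_2 + \tfrac{328}{33} ≠ 0; add h_4 = -\tfrac{8}{33}x_2^{2} + \tfrac{50}{33}x_2 + \tfrac{328}{33} to the basis.

The other S-polynomials (S(f_1,h_3), S(f_1,h_4), S(f_2,h_4), S(h_3,h_4)) all reduce to 0 modulo the current basis, so we have a Gröbner basis.
Inter-reduce: drop elements whose leading term is divisible by another's, tail-reduce, and make monic.
Reduced Gröbner basis: {x_1 + \tfrac{8}{33}x_2 - \tfrac{34}{33}, x_2^{2} - \tfrac{25}{4}x_2 - 41}.

From the last basis element, x_2^{2} - \tfrac{25}{4}x_2 - 41 = 0, so x_2 takes values in {-4, 41/4}. Each choice, substituted upward through the basis, yields the corresponding point(s) of the solution set.
  x_2 = -4: the earlier basis element becomes x_1 - 2 = 0, giving x_1 = 2 — point (2, -4).
  x_2 = 41/4: the earlier basis element becomes x_1 + \tfrac{16}{11} = 0, giving x_1 = -16/11 — point (-16/11, 41/4).

{(2, -4), (-16/11, 41/4)}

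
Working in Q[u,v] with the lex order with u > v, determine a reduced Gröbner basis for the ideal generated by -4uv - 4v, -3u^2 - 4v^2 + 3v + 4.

Buchberger's algorithm terminates because the ascending chain of leading-term ideals stabilizes.

f_1 = -4uv - 4v, LT = uv.
f_2 = -3u^2 - 4v^2 + 3v + 4, LT = u^2.

S(f_1,f_2): lcm = u^2v. S = uv - 4/3v^3 + v^2 + 4/3v.
  leading term uv: subtract (-1/4)·f_1 from uv - 4/3v^3 + v^2 + 4/3v → -4/3v^3 + v^2 + 1/3v
  leading term v^3: no divisor's leading term divides it; move -4/3v^3 to the remainder.
  leading term v^2: no divisor's leading term divides it; move v^2 to the remainder.
  leading term v: no divisor's leading term divides it; move 1/3v to the remainder.
  remainder -4/3v^3 + v^2 + 1/3v ≠ 0; add g_3 = -4/3v^3 + v^2 + 1/3v to the basis.

The other S-polynomials (S(f_1,g_3), S(f_2,g_3)) all reduce to 0 modulo the current basis, so we have a Gröbner basis.

G = {u^2 + 4/3v^2 - v - 4/3, uv + v, v^3 - 3/4v^2 - 1/4v}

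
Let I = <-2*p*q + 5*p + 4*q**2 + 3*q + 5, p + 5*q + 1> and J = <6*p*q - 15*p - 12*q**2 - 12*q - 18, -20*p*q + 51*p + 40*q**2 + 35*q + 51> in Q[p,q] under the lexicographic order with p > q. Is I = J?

Equality of ideals is decidable: compute both reduced Gröbner bases (unique for the ordering) and check whether they agree.
Buchberger on the first generating set:
f_1 = -2*p*q + 5*p + 4*q**2 + 3*q + 5, LT = p*q.
f_2 = p + 5*q + 1, LT = p.

S(f_1,f_2): lcm = p*q. S = -5/2*p - 7*q**2 - 5/2*q - 5/2.
  reduce S modulo (f_1, f_2):
  remainder -7*q**2 + 10*q ≠ 0; add g_3 = -7*q**2 + 10*q to the basis.

The other S-polynomials (S(f_1,g_3), S(f_2,g_3)) all reduce to 0 modulo the current basis, so we have a Gröbner basis.
Inter-reduce: drop elements whose leading term is divisible by another's, tail-reduce, and make monic.
Reduced Gröbner basis: {p + 5*q + 1, q**2 - 10/7*q}.

Buchberger on the second generating set:
h_1 = 6*p*q - 15*p - 12*q**2 - 12*q - 18, LT = p*q.
h_2 = -20*p*q + 51*p + 40*q**2 + 35*q + 51, LT = p*q.

S(h_1,h_2): lcm = p*q. S = 1/20*p - 1/4*q - 9/20.
  reduce S modulo (h_1, h_2):
  remainder 1/20*p - 1/4*q - 9/20 ≠ 0; add k_3 = 1/20*p - 1/4*q - 9/20 to the basis.

S(h_1,k_3): lcm = p*q. S = -5/2*p + 3*q**2 + 7*q - 3.
  reduce S modulo (h_1, h_2, k_3):
  remainder 3*q**2 - 11/2*q - 51/2 ≠ 0; add k_4 = 3*q**2 - 11/2*q - 51/2 to the basis.

The other S-polynomials (S(h_2,k_3), S(h_1,k_4), S(h_2,k_4), S(k_3,k_4)) all reduce to 0 modulo the current basis, so we have a Gröbner basis.
Inter-reduce: drop elements whose leading term is divisible by another's, tail-reduce, and make monic.
Reduced Gröbner basis: {p - 5*q - 9, q**2 - 11/6*q - 17/2}.

Since the reduced bases disagree, the two ideals are not the same.

No, the ideals differ.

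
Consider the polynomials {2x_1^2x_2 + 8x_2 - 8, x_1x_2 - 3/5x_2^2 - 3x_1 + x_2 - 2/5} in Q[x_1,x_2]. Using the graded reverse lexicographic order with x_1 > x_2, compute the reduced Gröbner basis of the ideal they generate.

This is the nonlinear analogue of row-reducing a linear system.

f_1 = 2x_1^2x_2 + 8x_2 - 8, LT = x_1^2x_2.
f_2 = x_1x_2 - 3/5x_2^2 - 3x_1 + x_2 - 2/5, LT = x_1x_2.

S(f_1,f_2): lcm = x_1^2x_2. S = 3/5x_1x_2^2 + 3x_1^2 - x_1x_2 + 2/5x_1 + 4x_2 - 4.
  leading term x_1x_2^2: subtract (3/5x_2)·f_2 from 3/5x_1x_2^2 + 3x_1^2 - x_1x_2 + 2/5x_1 + 4x_2 - 4 → 9/25x_2^3 + 3x_1^2 + 4/5x_1x_2 - 3/5x_2^2 + 2/5x_1 + 106/25x_2 - 4
  leading term x_2^3: no divisor's leading term divides it; move 9/25x_2^3 to the remainder.
  leading term x_1^2: no divisor's leading term divides it; move 3x_1^2 to the remainder.
  leading term x_1x_2: subtract (4/5)·f_2 from 4/5x_1x_2 - 3/5x_2^2 + 2/5x_1 + 106/25x_2 - 4 → -3/25x_2^2 + 14/5x_1 + 86/25x_2 - 92/25
  leading term x_2^2: no divisor's leading term divides it; move -3/25x_2^2 to the remainder.
  leading term x_1: no divisor's leading term divides it; move 14/5x_1 to the remainder.
  leading term x_2: no divisor's leading term divides it; move 86/25x_2 to the remainder.
  leading term 1: no divisor's leading term divides it; move -92/25 to the remainder.
  remainder 9/25x_2^3 + 3x_1^2 - 3/25x_2^2 + 14/5x_1 + 86/25x_2 - 92/25 ≠ 0; add g_3 = 9/25x_2^3 + 3x_1^2 - 3/25x_2^2 + 14/5x_1 + 86/25x_2 - 92/25 to the basis.

S(f_1,g_3): lcm = x_1^2x_2^3. S = -25/3x_1^4 + 1/3x_1^2x_2^2 - 70/9x_1^3 - 86/9x_1^2x_2 + 4x_2^3 + 92/9x_1^2 - 4x_2^2.
  leading term x_1^4: no divisor's leading term divides it; move -25/3x_1^4 to the remainder.
  leading term x_1^2x_2^2: subtract (1/6x_2)·f_1 from 1/3x_1^2x_2^2 - 70/9x_1^3 - 86/9x_1^2x_2 + 4x_2^3 + 92/9x_1^2 - 4x_2^2 → -70/9x_1^3 - 86/9x_1^2x_2 + 4x_2^3 + 92/9x_1^2 - 16/3x_2^2 + 4/3x_2
  leading term x_1^3: no divisor's leading term divides it; move -70/9x_1^3 to the remainder.
  leading term x_1^2x_2: subtract (-43/9)·f_1 from -86/9x_1^2x_2 + 4x_2^3 + 92/9x_1^2 - 16/3x_2^2 + 4/3x_2 → 4x_2^3 + 92/9x_1^2 - 16/3x_2^2 + 356/9x_2 - 344/9
  leading term x_2^3: subtract (100/9)·g_3 from 4x_2^3 + 92/9x_1^2 - 16/3x_2^2 + 356/9x_2 - 344/9 → -208/9x_1^2 - 4x_2^2 - 280/9x_1 + 4/3x_2 + 8/3
  leading term x_1^2: no divisor's leading term divides it; move -208/9x_1^2 to the remainder.
  leading term x_2^2: no divisor's leading term divides it; move -4x_2^2 to the remainder.
  leading term x_1: no divisor's leading term divides it; move -280/9x_1 to the remainder.
  leading term x_2: no divisor's leading term divides it; move 4/3x_2 to the remainder.
  leading term 1: no divisor's leading term divides it; move 8/3 to the remainder.
  remainder -25/3x_1^4 - 70/9x_1^3 - 208/9x_1^2 - 4x_2^2 - 280/9x_1 + 4/3x_2 + 8/3 ≠ 0; add g_4 = -25/3x_1^4 - 70/9x_1^3 - 208/9x_1^2 - 4x_2^2 - 280/9x_1 + 4/3x_2 + 8/3 to the basis.

S(f_2,g_3): lcm = x_1x_2^3. S = -3/5x_2^4 - 25/3x_1^3 - 8/3x_1x_2^2 + x_2^3 - 70/9x_1^2 - 86/9x_1x_2 - 2/5x_2^2 + 92/9x_1.
  leading term x_2^4: subtract (-5/3x_2)·g_3 from -3/5x_2^4 - 25/3x_1^3 - 8/3x_1x_2^2 + x_2^3 - 70/9x_1^2 - 86/9x_1x_2 - 2/5x_2^2 + 92/9x_1 → -25/3x_1^3 + 5x_1^2x_2 - 8/3x_1x_2^2 + 4/5x_2^3 - 70/9x_1^2 - 44/9x_1x_2 + 16/3x_2^2 + 92/9x_1 - 92/15x_2
  leading term x_1^3: no divisor's leading term divides it; move -25/3x_1^3 to the remainder.
  leading term x_1^2x_2: subtract (5/2)·f_1 from 5x_1^2x_2 - 8/3x_1x_2^2 + 4/5x_2^3 - 70/9x_1^2 - 44/9x_1x_2 + 16/3x_2^2 + 92/9x_1 - 92/15x_2 → -8/3x_1x_2^2 + 4/5x_2^3 - 70/9x_1^2 - 44/9x_1x_2 + 16/3x_2^2 + 92/9x_1 - 392/15x_2 + 20
  leading term x_1x_2^2: subtract (-8/3x_2)·f_2 from -8/3x_1x_2^2 + 4/5x_2^3 - 70/9x_1^2 - 44/9x_1x_2 + 16/3x_2^2 + 92/9x_1 - 392/15x_2 + 20 → -4/5x_2^3 - 70/9x_1^2 - 116/9x_1x_2 + 8x_2^2 + 92/9x_1 - 136/5x_2 + 20
  leading term x_2^3: subtract (-20/9)·g_3 from -4/5x_2^3 - 70/9x_1^2 - 116/9x_1x_2 + 8x_2^2 + 92/9x_1 - 136/5x_2 + 20 → -10/9x_1^2 - 116/9x_1x_2 + 116/15x_2^2 + 148/9x_1 - 176/9x_2 + 532/45
  leading term x_1^2: no divisor's leading term divides it; move -10/9x_1^2 to the remainder.
  leading term x_1x_2: subtract (-116/9)·f_2 from -116/9x_1x_2 + 116/15x_2^2 + 148/9x_1 - 176/9x_2 + 532/45 → -200/9x_1 - 20/3x_2 + 20/3
  leading term x_1: no divisor's leading term divides it; move -200/9x_1 to the remainder.
  leading term x_2: no divisor's leading term divides it; move -20/3x_2 to the remainder.
  leading term 1: no divisor's leading term divides it; move 20/3 to the remainder.
  remainder -25/3x_1^3 - 10/9x_1^2 - 200/9x_1 - 20/3x_2 + 20/3 ≠ 0; add g_5 = -25/3x_1^3 - 10/9x_1^2 - 200/9x_1 - 20/3x_2 + 20/3 to the basis.

The other S-polynomials (S(f_1,g_4), S(f_2,g_4), S(g_3,g_4), S(f_1,g_5), S(f_2,g_5), S(g_3,g_5), S(g_4,g_5)) all reduce to 0 modulo the current basis, so we have a Gröbner basis.
Inter-reduce: drop elements whose leading term is divisible by another's, tail-reduce, and make monic.

G = {x_1^3 + 2/15x_1^2 + 8/3x_1 + 4/5x_2 - 4/5, x_2^3 + 25/3x_1^2 - 1/3x_2^2 + 70/9x_1 + 86/9x_2 - 92/9, x_1x_2 - 3/5x_2^2 - 3x_1 + x_2 - 2/5}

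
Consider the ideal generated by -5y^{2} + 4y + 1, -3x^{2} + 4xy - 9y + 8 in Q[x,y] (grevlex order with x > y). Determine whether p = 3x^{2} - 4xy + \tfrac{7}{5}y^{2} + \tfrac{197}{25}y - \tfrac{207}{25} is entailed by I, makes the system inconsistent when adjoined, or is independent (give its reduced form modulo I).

3x^{2} - 4xy + \tfrac{7}{5}y^{2} + \tfrac{197}{25}y - \tfrac{207}{25} lies in I (it reduces to 0).

First compute the reduced Gröbner basis of I by Buchberger's algorithm.
f_1 = -5y^{2} + 4y + 1, LT = y^{2}.
f_2 = -3x^{2} + 4xy - 9y + 8, LT = x^{2}.

The S-polynomials (S(f_1,f_2)) all reduce to 0 modulo the current basis, so we have a Gröbner basis.
Inter-reduce: drop elements whose leading term is divisible by another's, tail-reduce, and make monic.
Reduced Gröbner basis: {x^{2} - \tfrac{4}{3}xy + 3y - \tfrac{8}{3}, y^{2} - \tfrac{4}{5}y - \tfrac{1}{5}}.
Label its elements g_1 = x^{2} - \tfrac{4}{3}xy + 3y - \tfrac{8}{3}, g_2 = y^{2} - \tfrac{4}{5}y - \tfrac{1}{5}.

Reduce p = 3x^{2} - 4xy + \tfrac{7}{5}y^{2} + \tfrac{197}{25}y - \tfrac{207}{25} modulo G:
  leading term x^{2}: subtract (3)·g_1 from 3x^{2} - 4xy + \tfrac{7}{5}y^{2} + \tfrac{197}{25}y - \tfrac{207}{25} → \tfrac{7}{5}y^{2} - \tfrac{28}{25}y - \tfrac{7}{25}
  leading term y^{2}: subtract (\tfrac{7}{5})·g_2 from \tfrac{7}{5}y^{2} - \tfrac{28}{25}y - \tfrac{7}{25} → 0
  normal form = 0.
Since the normal form is 0, p ∈ I.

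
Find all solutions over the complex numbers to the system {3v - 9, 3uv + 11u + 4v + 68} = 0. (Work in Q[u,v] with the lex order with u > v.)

{(-4, 3)}

Compute a lex Gröbner basis by Buchberger's algorithm.
f_1 = 3v - 9, LT = v.
f_2 = 3uv + 11u + 4v + 68, LT = uv.

S(f_1,f_2): lcm = uv. S = -20/3u - 4/3v - 68/3.
  reduce S modulo (f_1, f_2):
  remainder -20/3u - 80/3 ≠ 0; add h_3 = -20/3u - 80/3 to the basis.

The other S-polynomials (S(f_1,h_3), S(f_2,h_3)) all reduce to 0 modulo the current basis, so we have a Gröbner basis.
Inter-reduce: drop elements whose leading term is divisible by another's, tail-reduce, and make monic.
Reduced Gröbner basis: {u + 4, v - 3}.

Since the basis is lex-ordered, v - 3 is univariate in v. Its roots are {3}. Back-substituting each root into the other basis elements fixes the other coordinates.
  v = 3: the earlier basis element becomes u + 4 = 0, giving u = -4 — point (-4, 3).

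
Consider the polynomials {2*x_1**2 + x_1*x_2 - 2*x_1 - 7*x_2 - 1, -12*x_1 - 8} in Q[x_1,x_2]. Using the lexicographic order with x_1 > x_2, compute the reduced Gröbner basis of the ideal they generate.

Buchberger's algorithm terminates because the ascending chain of leading-term ideals stabilizes.

f_1 = 2*x_1**2 + x_1*x_2 - 2*x_1 - 7*x_2 - 1, LT = x_1**2.
f_2 = -12*x_1 - 8, LT = x_1.

S(f_1,f_2): lcm = x_1**2. S = 1/2*x_1*x_2 - 5/3*x_1 - 7/2*x_2 - 1/2.
  leading term x_1*x_2: subtract (-1/24*x_2)·f_2 from 1/2*x_1*x_2 - 5/3*x_1 - 7/2*x_2 - 1/2 → -5/3*x_1 - 23/6*x_2 - 1/2
  leading term x_1: subtract (5/36)·f_2 from -5/3*x_1 - 23/6*x_2 - 1/2 → -23/6*x_2 + 11/18
  leading term x_2: no divisor's leading term divides it; move -23/6*x_2 to the remainder.
  leading term 1: no divisor's leading term divides it; move 11/18 to the remainder.
  remainder -23/6*x_2 + 11/18 ≠ 0; add g_3 = -23/6*x_2 + 11/18 to the basis.

The other S-polynomials (S(f_1,g_3), S(f_2,g_3)) all reduce to 0 modulo the current basis, so we have a Gröbner basis.
Inter-reduce: drop elements whose leading term is divisible by another's, tail-reduce, and make monic.

G = {x_1 + 2/3, x_2 - 11/69}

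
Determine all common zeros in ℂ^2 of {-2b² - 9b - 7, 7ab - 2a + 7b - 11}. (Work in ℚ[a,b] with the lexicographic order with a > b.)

{(-71/53, -7/2), (-2, -1)}

Compute a lex Gröbner basis by Buchberger's algorithm.
f_1 = -2b² - 9b - 7, LT = b².
f_2 = 7ab - 2a + 7b - 11, LT = ab.

S(f_1,f_2): lcm = ab². S = 67/14ab + 7/2a - b² + 11/7b.
  leading term ab: subtract (67/98)·f_2 from 67/14ab + 7/2a - b² + 11/7b → 477/98a - b² - 45/14b + 737/98
  leading term a: no divisor's leading term divides it; move 477/98a to the remainder.
  leading term b²: subtract (½)·f_1 from -b² - 45/14b + 737/98 → 9/7b + 540/49
  leading term b: no divisor's leading term divides it; move 9/7b to the remainder.
  leading term 1: no divisor's leading term divides it; move 540/49 to the remainder.
  remainder 477/98a + 9/7b + 540/49 ≠ 0; add h_3 = 477/98a + 9/7b + 540/49 to the basis.

S(f_1,h_3): leading monomials are coprime, so the S-polynomial reduces to 0 (Buchberger's first criterion).
S(f_2,h_3): lcm = ab. S = -2/7a - 14/53b² - 67/53b - 11/7.
  leading term a: subtract (-28/477)·h_3 from -2/7a - 14/53b² - 67/53b - 11/7 → -14/53b² - 63/53b - 49/53
  leading term b²: subtract (7/53)·f_1 from -14/53b² - 63/53b - 49/53 → 0
  remainder 0.

Every S-polynomial of the final basis reduces to 0, so we have a Gröbner basis.
Inter-reduce: drop elements whose leading term is divisible by another's, tail-reduce, and make monic.
Reduced Gröbner basis: {a + 14/53b + 120/53, b² + 9/2b + 7/2}.

The lex basis is triangular: the last element involves only b. Solving b² + 9/2b + 7/2 = 0 gives b ∈ {-7/2, -1}; substituting each value into the earlier elements determines the remaining variables.
  b = -7/2: the earlier basis element becomes a + 71/53 = 0, giving a = -71/53 — point (-71/53, -7/2).
  b = -1: the earlier basis element becomes a + 2 = 0, giving a = -2 — point (-2, -1).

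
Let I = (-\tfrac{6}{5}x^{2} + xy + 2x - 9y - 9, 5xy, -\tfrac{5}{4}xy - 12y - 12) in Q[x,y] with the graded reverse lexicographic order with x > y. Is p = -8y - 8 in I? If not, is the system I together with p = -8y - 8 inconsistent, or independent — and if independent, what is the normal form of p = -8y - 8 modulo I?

-8y - 8 lies in I (it reduces to 0).

First compute the reduced Gröbner basis of I by Buchberger's algorithm.
f_1 = -\tfrac{6}{5}x^{2} + xy + 2x - 9y - 9, LT = x^{2}.
f_2 = 5xy, LT = xy.
f_3 = -\tfrac{5}{4}xy - 12y - 12, LT = xy.

S(f_1,f_2): lcm = x^{2}y. S = -\tfrac{5}{6}xy^{2} - \tfrac{5}{3}xy + \tfrac{15}{2}y^{2} + \tfrac{15}{2}y.
  reduce S modulo (f_1, f_2, f_3):
  remainder \tfrac{15}{2}y^{2} + \tfrac{15}{2}y ≠ 0; add h_4 = \tfrac{15}{2}y^{2} + \tfrac{15}{2}y to the basis.

S(f_1,f_3): lcm = x^{2}y. S = -\tfrac{5}{6}xy^{2} - \tfrac{169}{15}xy + \tfrac{15}{2}y^{2} - \tfrac{48}{5}x + \tfrac{15}{2}y.
  reduce S modulo (f_1, f_2, f_3, h_4):
  remainder -\tfrac{48}{5}x ≠ 0; add h_5 = -\tfrac{48}{5}x to the basis.

S(f_2,f_3): lcm = xy. S = -\tfrac{48}{5}y - \tfrac{48}{5}.
  reduce S modulo (f_1, f_2, f_3, h_4, h_5):
  remainder -\tfrac{48}{5}y - \tfrac{48}{5} ≠ 0; add h_6 = -\tfrac{48}{5}y - \tfrac{48}{5} to the basis.

The other S-polynomials (S(f_1,h_4), S(f_2,h_4), S(f_3,h_4), S(f_1,h_5), S(f_2,h_5), S(f_3,h_5), S(h_4,h_5), S(f_1,h_6), S(f_2,h_6), S(f_3,h_6), S(h_4,h_6), S(h_5,h_6)) all reduce to 0 modulo the current basis, so we have a Gröbner basis.
Inter-reduce: drop elements whose leading term is divisible by another's, tail-reduce, and make monic.
Reduced Gröbner basis: {x, y + 1}.
Label its elements g_1 = x, g_2 = y + 1.

Reduce p = -8y - 8 modulo G:
  leading term y: subtract (-8)·g_2 from -8y - 8 → 0
  normal form = 0.
Since the normal form is 0, p ∈ I.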